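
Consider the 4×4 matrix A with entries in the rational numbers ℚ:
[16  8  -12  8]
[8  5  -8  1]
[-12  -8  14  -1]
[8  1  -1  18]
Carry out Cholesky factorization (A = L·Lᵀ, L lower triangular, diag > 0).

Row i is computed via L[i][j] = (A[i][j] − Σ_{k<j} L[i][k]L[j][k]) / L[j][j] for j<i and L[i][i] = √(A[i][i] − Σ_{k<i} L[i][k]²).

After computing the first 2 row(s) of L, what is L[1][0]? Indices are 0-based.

Step 1: L[0][0] = √(16) = 4.
  L[1][0] = (8) / L[0][0] = 2.
Step 2: L[1][1] = √(1) = 1.

L[1][0] = 2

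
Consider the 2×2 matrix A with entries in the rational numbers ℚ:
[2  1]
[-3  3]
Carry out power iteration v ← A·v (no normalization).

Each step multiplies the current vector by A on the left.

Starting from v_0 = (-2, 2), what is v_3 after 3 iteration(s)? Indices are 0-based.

v_0 = (-2, 2).
v_1 = A·v_0 = (-2, 12).
v_2 = A·v_1 = (8, 42).
v_3 = A·v_2 = (58, 102).

v_3 = (58, 102)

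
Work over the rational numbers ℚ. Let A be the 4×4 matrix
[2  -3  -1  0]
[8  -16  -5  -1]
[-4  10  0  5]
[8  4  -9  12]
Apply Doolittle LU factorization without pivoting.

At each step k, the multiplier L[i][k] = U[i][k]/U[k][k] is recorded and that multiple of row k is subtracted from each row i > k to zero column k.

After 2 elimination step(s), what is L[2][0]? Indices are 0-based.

[col 0] pivot 2
  R1 -= 4*R0 → (0, -4, -1, -1)  (L[1][0] := 4)
  R2 -= -2*R0 → (0, 4, -2, 5)  (L[2][0] := -2)
  R3 -= 4*R0 → (0, 16, -5, 12)  (L[3][0] := 4)
[col 1] pivot -4
  R2 -= -1*R1 → (0, 0, -3, 4)  (L[2][1] := -1)
  R3 -= -4*R1 → (0, 0, -9, 8)  (L[3][1] := -4)

L[2][0] = -2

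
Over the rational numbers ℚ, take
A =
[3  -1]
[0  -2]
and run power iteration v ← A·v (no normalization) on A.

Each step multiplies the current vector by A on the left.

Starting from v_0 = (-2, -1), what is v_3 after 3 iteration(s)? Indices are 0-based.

v_3 = (-47, 8)

v_0 = (-2, -1).
v_1 = A·v_0 = (-5, 2).
v_2 = A·v_1 = (-17, -4).
v_3 = A·v_2 = (-47, 8).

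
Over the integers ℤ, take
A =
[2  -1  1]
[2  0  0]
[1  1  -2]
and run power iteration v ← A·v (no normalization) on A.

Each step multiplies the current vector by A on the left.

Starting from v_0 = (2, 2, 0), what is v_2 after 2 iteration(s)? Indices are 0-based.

v_0 = (2, 2, 0).
v_1 = A·v_0 = (2, 4, 4).
v_2 = A·v_1 = (4, 4, -2).

v_2 = (4, 4, -2)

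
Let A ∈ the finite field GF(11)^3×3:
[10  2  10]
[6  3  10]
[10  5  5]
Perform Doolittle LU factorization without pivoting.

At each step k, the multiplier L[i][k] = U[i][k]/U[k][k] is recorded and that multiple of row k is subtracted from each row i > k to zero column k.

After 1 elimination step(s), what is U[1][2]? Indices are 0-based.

k=0: U[0][0]=10
  eliminate (1,0): mult=5, new row 1: (0, 4, 4); set L[1][0]=5
  eliminate (2,0): mult=1, new row 2: (0, 3, 6); set L[2][0]=1

U[1][2] = 4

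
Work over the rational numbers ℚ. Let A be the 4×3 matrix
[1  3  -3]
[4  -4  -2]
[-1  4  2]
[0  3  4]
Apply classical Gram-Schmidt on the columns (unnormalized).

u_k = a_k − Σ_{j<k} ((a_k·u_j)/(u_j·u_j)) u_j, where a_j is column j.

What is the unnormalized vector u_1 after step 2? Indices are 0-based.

Step 1: u_0 = a_0 = (1, 4, -1, 0).
Step 2: u_1 = a_1 − (-17/18)·u_0 = (71/18, -2/9, 55/18, 3).

u_1 = (71/18, -2/9, 55/18, 3)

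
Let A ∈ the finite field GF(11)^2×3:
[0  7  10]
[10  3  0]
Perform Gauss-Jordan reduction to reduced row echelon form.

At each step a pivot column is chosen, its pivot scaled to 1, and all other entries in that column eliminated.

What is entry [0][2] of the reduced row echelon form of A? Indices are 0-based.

pivot(0,0): swap R0↔R1
pivot(0,0)=10: scale R0 → (1, 8, 0)
pivot(1,1)=7: scale R1 → (0, 1, 3)
  clear (0,1): R0 −= (8)R1 → (1, 0, 9)

M[0][2] = 9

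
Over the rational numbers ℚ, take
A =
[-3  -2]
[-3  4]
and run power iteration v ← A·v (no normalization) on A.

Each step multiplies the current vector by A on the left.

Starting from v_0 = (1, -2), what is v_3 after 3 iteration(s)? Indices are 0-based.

v_3 = (37, -245)

v_0 = (1, -2).
v_1 = A·v_0 = (1, -11).
v_2 = A·v_1 = (19, -47).
v_3 = A·v_2 = (37, -245).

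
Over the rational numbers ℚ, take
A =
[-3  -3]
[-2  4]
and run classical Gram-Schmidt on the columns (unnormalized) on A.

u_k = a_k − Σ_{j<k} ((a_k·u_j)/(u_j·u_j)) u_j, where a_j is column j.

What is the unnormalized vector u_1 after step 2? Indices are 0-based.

Step 1: u_0 = a_0 = (-3, -2).
Step 2: u_1 = a_1 − (1/13)·u_0 = (-36/13, 54/13).

u_1 = (-36/13, 54/13)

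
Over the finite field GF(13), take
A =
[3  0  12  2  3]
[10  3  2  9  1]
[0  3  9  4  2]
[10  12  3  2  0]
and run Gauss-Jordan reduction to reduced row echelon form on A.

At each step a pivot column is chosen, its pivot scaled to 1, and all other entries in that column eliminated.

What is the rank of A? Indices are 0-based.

pivot(0,0)=3: scale R0 → (1, 0, 4, 5, 1)
  clear (1,0): R1 −= (10)R0 → (0, 3, 1, 11, 4)
  clear (3,0): R3 −= (10)R0 → (0, 12, 2, 4, 3)
pivot(1,1)=3: scale R1 → (0, 1, 9, 8, 10)
  clear (2,1): R2 −= (3)R1 → (0, 0, 8, 6, 11)
  clear (3,1): R3 −= (12)R1 → (0, 0, 11, 12, 0)
pivot(2,2)=8: scale R2 → (0, 0, 1, 4, 3)
  clear (0,2): R0 −= (4)R2 → (1, 0, 0, 2, 2)
  clear (1,2): R1 −= (9)R2 → (0, 1, 0, 11, 9)
  clear (3,2): R3 −= (11)R2 → (0, 0, 0, 7, 6)
pivot(3,3)=7: scale R3 → (0, 0, 0, 1, 12)
  clear (0,3): R0 −= (2)R3 → (1, 0, 0, 0, 4)
  clear (1,3): R1 −= (11)R3 → (0, 1, 0, 0, 7)
  clear (2,3): R2 −= (4)R3 → (0, 0, 1, 0, 7)

rank = 4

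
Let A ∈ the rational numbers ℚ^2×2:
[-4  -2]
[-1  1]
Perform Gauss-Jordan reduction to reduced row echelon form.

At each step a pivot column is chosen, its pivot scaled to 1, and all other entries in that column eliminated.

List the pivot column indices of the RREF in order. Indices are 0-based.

pivot columns: 0, 1

[1] R0 /= -4  ⇒  (1, 1/2)
     R1 -= -1·R0  ⇒  (0, 3/2)
[2] R1 /= 3/2  ⇒  (0, 1)
     R0 -= 1/2·R1  ⇒  (1, 0)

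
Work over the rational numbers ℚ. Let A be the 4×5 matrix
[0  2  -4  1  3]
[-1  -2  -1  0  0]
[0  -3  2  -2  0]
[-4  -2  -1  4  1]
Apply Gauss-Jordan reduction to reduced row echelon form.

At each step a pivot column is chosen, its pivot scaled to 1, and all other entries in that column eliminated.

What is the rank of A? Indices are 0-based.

rank = 4

step 1: exchange rows 0,1
step 1: normalize row 0 (÷-1) = (1, 2, 1, 0, 0)
  row 3: subtract -4×row0 = (0, 6, 3, 4, 1)
step 2: normalize row 1 (÷2) = (0, 1, -2, 1/2, 3/2)
  row 0: subtract 2×row1 = (1, 0, 5, -1, -3)
  row 2: subtract -3×row1 = (0, 0, -4, -1/2, 9/2)
  row 3: subtract 6×row1 = (0, 0, 15, 1, -8)
step 3: normalize row 2 (÷-4) = (0, 0, 1, 1/8, -9/8)
  row 0: subtract 5×row2 = (1, 0, 0, -13/8, 21/8)
  row 1: subtract -2×row2 = (0, 1, 0, 3/4, -3/4)
  row 3: subtract 15×row2 = (0, 0, 0, -7/8, 71/8)
step 4: normalize row 3 (÷-7/8) = (0, 0, 0, 1, -71/7)
  row 0: subtract -13/8×row3 = (1, 0, 0, 0, -97/7)
  row 1: subtract 3/4×row3 = (0, 1, 0, 0, 48/7)
  row 2: subtract 1/8×row3 = (0, 0, 1, 0, 1/7)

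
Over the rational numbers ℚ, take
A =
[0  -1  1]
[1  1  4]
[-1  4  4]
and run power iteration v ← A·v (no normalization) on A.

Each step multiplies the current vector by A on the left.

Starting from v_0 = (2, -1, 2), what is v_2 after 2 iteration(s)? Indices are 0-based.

v_2 = (-7, 20, 41)

v_0 = (2, -1, 2).
v_1 = A·v_0 = (3, 9, 2).
v_2 = A·v_1 = (-7, 20, 41).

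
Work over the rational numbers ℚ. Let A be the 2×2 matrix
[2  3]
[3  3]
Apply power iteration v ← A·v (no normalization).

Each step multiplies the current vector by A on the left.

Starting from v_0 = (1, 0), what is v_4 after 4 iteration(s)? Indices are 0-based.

v_0 = (1, 0).
v_1 = A·v_0 = (2, 3).
v_2 = A·v_1 = (13, 15).
v_3 = A·v_2 = (71, 84).
v_4 = A·v_3 = (394, 465).

v_4 = (394, 465)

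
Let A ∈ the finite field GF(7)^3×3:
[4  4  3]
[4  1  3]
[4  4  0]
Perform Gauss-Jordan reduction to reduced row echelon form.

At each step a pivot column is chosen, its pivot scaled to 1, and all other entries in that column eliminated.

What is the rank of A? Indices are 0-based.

pivot(0,0)=4: scale R0 → (1, 1, 6)
  clear (1,0): R1 −= (4)R0 → (0, 4, 0)
  clear (2,0): R2 −= (4)R0 → (0, 0, 4)
pivot(1,1)=4: scale R1 → (0, 1, 0)
  clear (0,1): R0 −= (1)R1 → (1, 0, 6)
pivot(2,2)=4: scale R2 → (0, 0, 1)
  clear (0,2): R0 −= (6)R2 → (1, 0, 0)

rank = 3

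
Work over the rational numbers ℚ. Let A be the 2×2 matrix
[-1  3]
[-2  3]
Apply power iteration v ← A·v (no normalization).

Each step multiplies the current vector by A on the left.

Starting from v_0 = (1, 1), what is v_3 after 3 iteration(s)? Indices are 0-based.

v_3 = (-4, -5)

v_0 = (1, 1).
v_1 = A·v_0 = (2, 1).
v_2 = A·v_1 = (1, -1).
v_3 = A·v_2 = (-4, -5).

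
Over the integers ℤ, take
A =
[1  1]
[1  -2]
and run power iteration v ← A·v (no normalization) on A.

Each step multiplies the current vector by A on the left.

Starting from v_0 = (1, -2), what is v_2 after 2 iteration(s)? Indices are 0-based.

v_0 = (1, -2).
v_1 = A·v_0 = (-1, 5).
v_2 = A·v_1 = (4, -11).

v_2 = (4, -11)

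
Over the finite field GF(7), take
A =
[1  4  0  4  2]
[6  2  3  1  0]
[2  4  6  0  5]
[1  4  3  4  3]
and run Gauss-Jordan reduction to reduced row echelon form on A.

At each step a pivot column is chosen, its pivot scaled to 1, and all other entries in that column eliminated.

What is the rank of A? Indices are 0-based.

rank = 4

pivot(0,0)=1: scale R0 → (1, 4, 0, 4, 2)
  clear (1,0): R1 −= (6)R0 → (0, 6, 3, 5, 2)
  clear (2,0): R2 −= (2)R0 → (0, 3, 6, 6, 1)
  clear (3,0): R3 −= (1)R0 → (0, 0, 3, 0, 1)
pivot(1,1)=6: scale R1 → (0, 1, 4, 2, 5)
  clear (0,1): R0 −= (4)R1 → (1, 0, 5, 3, 3)
  clear (2,1): R2 −= (3)R1 → (0, 0, 1, 0, 0)
pivot(2,2)=1: scale R2 → (0, 0, 1, 0, 0)
  clear (0,2): R0 −= (5)R2 → (1, 0, 0, 3, 3)
  clear (1,2): R1 −= (4)R2 → (0, 1, 0, 2, 5)
  clear (3,2): R3 −= (3)R2 → (0, 0, 0, 0, 1)
col 3: no nonzero at/below row 3; advance.
pivot(3,4)=1: scale R3 → (0, 0, 0, 0, 1)
  clear (0,4): R0 −= (3)R3 → (1, 0, 0, 3, 0)
  clear (1,4): R1 −= (5)R3 → (0, 1, 0, 2, 0)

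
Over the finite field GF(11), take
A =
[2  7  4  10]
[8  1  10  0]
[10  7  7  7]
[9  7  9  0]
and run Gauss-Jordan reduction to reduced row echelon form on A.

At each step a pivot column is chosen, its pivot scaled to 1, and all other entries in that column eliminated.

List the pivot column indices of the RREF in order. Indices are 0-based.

pivot(0,0)=2: scale R0 → (1, 9, 2, 5)
  clear (1,0): R1 −= (8)R0 → (0, 6, 5, 4)
  clear (2,0): R2 −= (10)R0 → (0, 5, 9, 1)
  clear (3,0): R3 −= (9)R0 → (0, 3, 2, 10)
pivot(1,1)=6: scale R1 → (0, 1, 10, 8)
  clear (0,1): R0 −= (9)R1 → (1, 0, 0, 10)
  clear (2,1): R2 −= (5)R1 → (0, 0, 3, 5)
  clear (3,1): R3 −= (3)R1 → (0, 0, 5, 8)
pivot(2,2)=3: scale R2 → (0, 0, 1, 9)
  clear (1,2): R1 −= (10)R2 → (0, 1, 0, 6)
  clear (3,2): R3 −= (5)R2 → (0, 0, 0, 7)
pivot(3,3)=7: scale R3 → (0, 0, 0, 1)
  clear (0,3): R0 −= (10)R3 → (1, 0, 0, 0)
  clear (1,3): R1 −= (6)R3 → (0, 1, 0, 0)
  clear (2,3): R2 −= (9)R3 → (0, 0, 1, 0)

pivot columns: 0, 1, 2, 3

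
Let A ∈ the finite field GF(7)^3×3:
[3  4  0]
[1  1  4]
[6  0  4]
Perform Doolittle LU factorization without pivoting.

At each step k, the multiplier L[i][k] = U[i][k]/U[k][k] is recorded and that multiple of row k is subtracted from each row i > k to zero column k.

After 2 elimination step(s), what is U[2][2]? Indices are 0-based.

k=0: U[0][0]=3
  eliminate (1,0): mult=5, new row 1: (0, 2, 4); set L[1][0]=5
  eliminate (2,0): mult=2, new row 2: (0, 6, 4); set L[2][0]=2
k=1: U[1][1]=2
  eliminate (2,1): mult=3, new row 2: (0, 0, 6); set L[2][1]=3

U[2][2] = 6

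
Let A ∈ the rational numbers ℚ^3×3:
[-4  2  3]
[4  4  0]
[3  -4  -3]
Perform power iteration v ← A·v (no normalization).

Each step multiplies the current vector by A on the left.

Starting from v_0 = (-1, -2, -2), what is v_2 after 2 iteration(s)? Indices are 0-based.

v_2 = (33, -72, -3)

v_0 = (-1, -2, -2).
v_1 = A·v_0 = (-6, -12, 11).
v_2 = A·v_1 = (33, -72, -3).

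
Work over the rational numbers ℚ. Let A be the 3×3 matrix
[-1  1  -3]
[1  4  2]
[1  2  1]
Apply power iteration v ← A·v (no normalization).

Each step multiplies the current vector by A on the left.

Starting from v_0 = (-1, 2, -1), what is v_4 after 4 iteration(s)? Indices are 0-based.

v_4 = (-47, 721, 352)

v_0 = (-1, 2, -1).
v_1 = A·v_0 = (6, 5, 2).
v_2 = A·v_1 = (-7, 30, 18).
v_3 = A·v_2 = (-17, 149, 71).
v_4 = A·v_3 = (-47, 721, 352).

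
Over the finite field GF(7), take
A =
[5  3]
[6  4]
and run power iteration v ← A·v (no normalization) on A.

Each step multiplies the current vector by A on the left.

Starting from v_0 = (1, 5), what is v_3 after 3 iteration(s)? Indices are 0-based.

v_3 = (1, 4)

v_0 = (1, 5).
v_1 = A·v_0 = (6, 5).
v_2 = A·v_1 = (3, 0).
v_3 = A·v_2 = (1, 4).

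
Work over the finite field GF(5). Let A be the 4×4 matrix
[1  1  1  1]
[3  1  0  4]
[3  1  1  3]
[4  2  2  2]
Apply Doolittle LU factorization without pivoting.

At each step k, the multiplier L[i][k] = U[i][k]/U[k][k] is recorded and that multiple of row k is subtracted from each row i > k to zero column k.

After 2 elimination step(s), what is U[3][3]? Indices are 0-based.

U[3][3] = 2

Step 1: pivot at (0,0) is 1.
  row1 ← row1 − (3)·row0  ⇒  L[1][0]=3, U row1=(0, 3, 2, 1)
  row2 ← row2 − (3)·row0  ⇒  L[2][0]=3, U row2=(0, 3, 3, 0)
  row3 ← row3 − (4)·row0  ⇒  L[3][0]=4, U row3=(0, 3, 3, 3)
Step 2: pivot at (1,1) is 3.
  row2 ← row2 − (1)·row1  ⇒  L[2][1]=1, U row2=(0, 0, 1, 4)
  row3 ← row3 − (1)·row1  ⇒  L[3][1]=1, U row3=(0, 0, 1, 2)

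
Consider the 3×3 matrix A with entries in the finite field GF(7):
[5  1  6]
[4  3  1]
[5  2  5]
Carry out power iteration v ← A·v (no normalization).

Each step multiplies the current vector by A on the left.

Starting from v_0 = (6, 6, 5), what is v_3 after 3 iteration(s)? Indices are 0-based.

v_0 = (6, 6, 5).
v_1 = A·v_0 = (3, 5, 4).
v_2 = A·v_1 = (2, 3, 3).
v_3 = A·v_2 = (3, 6, 3).

v_3 = (3, 6, 3)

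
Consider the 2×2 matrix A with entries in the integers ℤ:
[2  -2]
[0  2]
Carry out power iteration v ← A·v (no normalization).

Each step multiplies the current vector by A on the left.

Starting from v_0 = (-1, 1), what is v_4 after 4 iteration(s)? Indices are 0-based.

v_0 = (-1, 1).
v_1 = A·v_0 = (-4, 2).
v_2 = A·v_1 = (-12, 4).
v_3 = A·v_2 = (-32, 8).
v_4 = A·v_3 = (-80, 16).

v_4 = (-80, 16)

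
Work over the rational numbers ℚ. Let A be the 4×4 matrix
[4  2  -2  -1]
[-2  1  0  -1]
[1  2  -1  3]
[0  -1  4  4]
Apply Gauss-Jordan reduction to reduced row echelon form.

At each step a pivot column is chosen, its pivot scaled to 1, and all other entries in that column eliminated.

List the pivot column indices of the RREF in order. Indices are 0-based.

pivot(0,0)=4: scale R0 → (1, 1/2, -1/2, -1/4)
  clear (1,0): R1 −= (-2)R0 → (0, 2, -1, -3/2)
  clear (2,0): R2 −= (1)R0 → (0, 3/2, -1/2, 13/4)
pivot(1,1)=2: scale R1 → (0, 1, -1/2, -3/4)
  clear (0,1): R0 −= (1/2)R1 → (1, 0, -1/4, 1/8)
  clear (2,1): R2 −= (3/2)R1 → (0, 0, 1/4, 35/8)
  clear (3,1): R3 −= (-1)R1 → (0, 0, 7/2, 13/4)
pivot(2,2)=1/4: scale R2 → (0, 0, 1, 35/2)
  clear (0,2): R0 −= (-1/4)R2 → (1, 0, 0, 9/2)
  clear (1,2): R1 −= (-1/2)R2 → (0, 1, 0, 8)
  clear (3,2): R3 −= (7/2)R2 → (0, 0, 0, -58)
pivot(3,3)=-58: scale R3 → (0, 0, 0, 1)
  clear (0,3): R0 −= (9/2)R3 → (1, 0, 0, 0)
  clear (1,3): R1 −= (8)R3 → (0, 1, 0, 0)
  clear (2,3): R2 −= (35/2)R3 → (0, 0, 1, 0)

pivot columns: 0, 1, 2, 3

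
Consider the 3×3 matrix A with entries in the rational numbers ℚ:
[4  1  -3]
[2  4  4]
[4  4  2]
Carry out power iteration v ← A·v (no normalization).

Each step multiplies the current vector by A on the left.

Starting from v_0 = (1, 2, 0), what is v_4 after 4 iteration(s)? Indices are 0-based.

v_0 = (1, 2, 0).
v_1 = A·v_0 = (6, 10, 12).
v_2 = A·v_1 = (-2, 100, 88).
v_3 = A·v_2 = (-172, 748, 568).
v_4 = A·v_3 = (-1644, 4920, 3440).

v_4 = (-1644, 4920, 3440)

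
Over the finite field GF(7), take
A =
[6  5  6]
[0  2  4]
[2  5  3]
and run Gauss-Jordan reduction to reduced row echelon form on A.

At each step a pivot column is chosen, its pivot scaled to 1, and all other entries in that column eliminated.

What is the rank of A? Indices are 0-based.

pivot(0,0)=6: scale R0 → (1, 2, 1)
  clear (2,0): R2 −= (2)R0 → (0, 1, 1)
pivot(1,1)=2: scale R1 → (0, 1, 2)
  clear (0,1): R0 −= (2)R1 → (1, 0, 4)
  clear (2,1): R2 −= (1)R1 → (0, 0, 6)
pivot(2,2)=6: scale R2 → (0, 0, 1)
  clear (0,2): R0 −= (4)R2 → (1, 0, 0)
  clear (1,2): R1 −= (2)R2 → (0, 1, 0)

rank = 3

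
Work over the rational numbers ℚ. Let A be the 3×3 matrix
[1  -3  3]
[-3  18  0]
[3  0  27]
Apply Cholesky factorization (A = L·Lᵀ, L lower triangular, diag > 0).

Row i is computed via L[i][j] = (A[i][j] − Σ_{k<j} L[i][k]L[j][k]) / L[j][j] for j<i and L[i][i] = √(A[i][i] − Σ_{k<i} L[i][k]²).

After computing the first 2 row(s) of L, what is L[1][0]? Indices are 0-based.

Step 1: L[0][0] = √(1) = 1.
  L[1][0] = (-3) / L[0][0] = -3.
Step 2: L[1][1] = √(9) = 3.

L[1][0] = -3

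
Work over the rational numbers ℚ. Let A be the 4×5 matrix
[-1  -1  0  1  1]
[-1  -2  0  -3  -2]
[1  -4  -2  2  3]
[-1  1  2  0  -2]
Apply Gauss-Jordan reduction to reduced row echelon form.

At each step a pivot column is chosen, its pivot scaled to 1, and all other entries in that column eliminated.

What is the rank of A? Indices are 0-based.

rank = 4

[1] R0 /= -1  ⇒  (1, 1, 0, -1, -1)
     R1 -= -1·R0  ⇒  (0, -1, 0, -4, -3)
     R2 -= 1·R0  ⇒  (0, -5, -2, 3, 4)
     R3 -= -1·R0  ⇒  (0, 2, 2, -1, -3)
[2] R1 /= -1  ⇒  (0, 1, 0, 4, 3)
     R0 -= 1·R1  ⇒  (1, 0, 0, -5, -4)
     R2 -= -5·R1  ⇒  (0, 0, -2, 23, 19)
     R3 -= 2·R1  ⇒  (0, 0, 2, -9, -9)
[3] R2 /= -2  ⇒  (0, 0, 1, -23/2, -19/2)
     R3 -= 2·R2  ⇒  (0, 0, 0, 14, 10)
[4] R3 /= 14  ⇒  (0, 0, 0, 1, 5/7)
     R0 -= -5·R3  ⇒  (1, 0, 0, 0, -3/7)
     R1 -= 4·R3  ⇒  (0, 1, 0, 0, 1/7)
     R2 -= -23/2·R3  ⇒  (0, 0, 1, 0, -9/7)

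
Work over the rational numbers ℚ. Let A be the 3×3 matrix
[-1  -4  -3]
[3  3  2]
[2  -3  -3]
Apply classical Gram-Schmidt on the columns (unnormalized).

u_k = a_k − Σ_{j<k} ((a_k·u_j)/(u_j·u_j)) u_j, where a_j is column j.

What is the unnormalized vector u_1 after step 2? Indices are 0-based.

u_1 = (-7/2, 3/2, -4)

Step 1: u_0 = a_0 = (-1, 3, 2).
Step 2: u_1 = a_1 − (1/2)·u_0 = (-7/2, 3/2, -4).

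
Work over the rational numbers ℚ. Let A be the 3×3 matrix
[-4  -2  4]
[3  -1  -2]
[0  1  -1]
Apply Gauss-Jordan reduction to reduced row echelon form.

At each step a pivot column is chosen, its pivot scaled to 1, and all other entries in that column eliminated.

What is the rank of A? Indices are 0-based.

rank = 3

[1] R0 /= -4  ⇒  (1, 1/2, -1)
     R1 -= 3·R0  ⇒  (0, -5/2, 1)
[2] R1 /= -5/2  ⇒  (0, 1, -2/5)
     R0 -= 1/2·R1  ⇒  (1, 0, -4/5)
     R2 -= 1·R1  ⇒  (0, 0, -3/5)
[3] R2 /= -3/5  ⇒  (0, 0, 1)
     R0 -= -4/5·R2  ⇒  (1, 0, 0)
     R1 -= -2/5·R2  ⇒  (0, 1, 0)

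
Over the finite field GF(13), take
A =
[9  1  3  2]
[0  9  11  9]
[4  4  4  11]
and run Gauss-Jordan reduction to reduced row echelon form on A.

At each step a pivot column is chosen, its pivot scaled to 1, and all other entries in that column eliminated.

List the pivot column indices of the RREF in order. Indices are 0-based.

pivot columns: 0, 1, 2

pivot(0,0)=9: scale R0 → (1, 3, 9, 6)
  clear (2,0): R2 −= (4)R0 → (0, 5, 7, 0)
pivot(1,1)=9: scale R1 → (0, 1, 7, 1)
  clear (0,1): R0 −= (3)R1 → (1, 0, 1, 3)
  clear (2,1): R2 −= (5)R1 → (0, 0, 11, 8)
pivot(2,2)=11: scale R2 → (0, 0, 1, 9)
  clear (0,2): R0 −= (1)R2 → (1, 0, 0, 7)
  clear (1,2): R1 −= (7)R2 → (0, 1, 0, 3)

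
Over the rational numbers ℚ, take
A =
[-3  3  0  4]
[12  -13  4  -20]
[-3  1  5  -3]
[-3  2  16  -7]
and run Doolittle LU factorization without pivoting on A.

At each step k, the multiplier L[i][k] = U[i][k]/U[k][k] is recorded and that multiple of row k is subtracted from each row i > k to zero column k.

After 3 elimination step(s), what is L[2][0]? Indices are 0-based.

k=0: U[0][0]=-3
  eliminate (1,0): mult=-4, new row 1: (0, -1, 4, -4); set L[1][0]=-4
  eliminate (2,0): mult=1, new row 2: (0, -2, 5, -7); set L[2][0]=1
  eliminate (3,0): mult=1, new row 3: (0, -1, 16, -11); set L[3][0]=1
k=1: U[1][1]=-1
  eliminate (2,1): mult=2, new row 2: (0, 0, -3, 1); set L[2][1]=2
  eliminate (3,1): mult=1, new row 3: (0, 0, 12, -7); set L[3][1]=1
k=2: U[2][2]=-3
  eliminate (3,2): mult=-4, new row 3: (0, 0, 0, -3); set L[3][2]=-4

L[2][0] = 1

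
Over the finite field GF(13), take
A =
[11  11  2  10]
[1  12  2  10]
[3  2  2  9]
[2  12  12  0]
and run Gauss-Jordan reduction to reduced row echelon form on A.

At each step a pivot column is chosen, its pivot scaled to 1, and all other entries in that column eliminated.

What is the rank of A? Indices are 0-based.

rank = 4

pivot(0,0)=11: scale R0 → (1, 1, 12, 8)
  clear (1,0): R1 −= (1)R0 → (0, 11, 3, 2)
  clear (2,0): R2 −= (3)R0 → (0, 12, 5, 11)
  clear (3,0): R3 −= (2)R0 → (0, 10, 1, 10)
pivot(1,1)=11: scale R1 → (0, 1, 5, 12)
  clear (0,1): R0 −= (1)R1 → (1, 0, 7, 9)
  clear (2,1): R2 −= (12)R1 → (0, 0, 10, 10)
  clear (3,1): R3 −= (10)R1 → (0, 0, 3, 7)
pivot(2,2)=10: scale R2 → (0, 0, 1, 1)
  clear (0,2): R0 −= (7)R2 → (1, 0, 0, 2)
  clear (1,2): R1 −= (5)R2 → (0, 1, 0, 7)
  clear (3,2): R3 −= (3)R2 → (0, 0, 0, 4)
pivot(3,3)=4: scale R3 → (0, 0, 0, 1)
  clear (0,3): R0 −= (2)R3 → (1, 0, 0, 0)
  clear (1,3): R1 −= (7)R3 → (0, 1, 0, 0)
  clear (2,3): R2 −= (1)R3 → (0, 0, 1, 0)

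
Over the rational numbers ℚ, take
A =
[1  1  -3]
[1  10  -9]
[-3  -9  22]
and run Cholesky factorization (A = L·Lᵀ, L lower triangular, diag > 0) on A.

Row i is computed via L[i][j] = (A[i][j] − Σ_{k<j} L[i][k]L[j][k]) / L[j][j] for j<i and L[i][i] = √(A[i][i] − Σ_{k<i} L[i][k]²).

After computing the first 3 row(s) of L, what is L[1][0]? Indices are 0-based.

Step 1: L[0][0] = √(1) = 1.
  L[1][0] = (1) / L[0][0] = 1.
Step 2: L[1][1] = √(9) = 3.
  L[2][0] = (-3) / L[0][0] = -3.
  L[2][1] = (-6) / L[1][1] = -2.
Step 3: L[2][2] = √(9) = 3.

L[1][0] = 1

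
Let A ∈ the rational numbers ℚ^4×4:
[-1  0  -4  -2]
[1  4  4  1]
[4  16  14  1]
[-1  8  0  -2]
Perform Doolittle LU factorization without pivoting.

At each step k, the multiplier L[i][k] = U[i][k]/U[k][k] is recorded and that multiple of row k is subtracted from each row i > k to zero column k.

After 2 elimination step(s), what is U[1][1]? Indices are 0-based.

U[1][1] = 4

Step 1: pivot at (0,0) is -1.
  row1 ← row1 − (-1)·row0  ⇒  L[1][0]=-1, U row1=(0, 4, 0, -1)
  row2 ← row2 − (-4)·row0  ⇒  L[2][0]=-4, U row2=(0, 16, -2, -7)
  row3 ← row3 − (1)·row0  ⇒  L[3][0]=1, U row3=(0, 8, 4, 0)
Step 2: pivot at (1,1) is 4.
  row2 ← row2 − (4)·row1  ⇒  L[2][1]=4, U row2=(0, 0, -2, -3)
  row3 ← row3 − (2)·row1  ⇒  L[3][1]=2, U row3=(0, 0, 4, 2)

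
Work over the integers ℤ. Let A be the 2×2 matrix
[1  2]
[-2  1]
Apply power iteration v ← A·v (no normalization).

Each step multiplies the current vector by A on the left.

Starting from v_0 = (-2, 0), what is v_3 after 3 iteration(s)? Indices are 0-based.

v_3 = (22, -4)

v_0 = (-2, 0).
v_1 = A·v_0 = (-2, 4).
v_2 = A·v_1 = (6, 8).
v_3 = A·v_2 = (22, -4).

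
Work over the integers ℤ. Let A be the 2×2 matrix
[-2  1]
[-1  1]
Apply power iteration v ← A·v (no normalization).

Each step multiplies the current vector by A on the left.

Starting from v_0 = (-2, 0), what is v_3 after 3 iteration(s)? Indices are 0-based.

v_3 = (10, 4)

v_0 = (-2, 0).
v_1 = A·v_0 = (4, 2).
v_2 = A·v_1 = (-6, -2).
v_3 = A·v_2 = (10, 4).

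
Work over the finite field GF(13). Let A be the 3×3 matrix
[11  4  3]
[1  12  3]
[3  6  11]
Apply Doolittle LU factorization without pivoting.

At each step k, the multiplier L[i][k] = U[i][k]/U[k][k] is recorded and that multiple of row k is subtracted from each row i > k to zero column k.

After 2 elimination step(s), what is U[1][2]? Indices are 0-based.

U[1][2] = 11

[col 0] pivot 11
  R1 -= 6*R0 → (0, 1, 11)  (L[1][0] := 6)
  R2 -= 5*R0 → (0, 12, 9)  (L[2][0] := 5)
[col 1] pivot 1
  R2 -= 12*R1 → (0, 0, 7)  (L[2][1] := 12)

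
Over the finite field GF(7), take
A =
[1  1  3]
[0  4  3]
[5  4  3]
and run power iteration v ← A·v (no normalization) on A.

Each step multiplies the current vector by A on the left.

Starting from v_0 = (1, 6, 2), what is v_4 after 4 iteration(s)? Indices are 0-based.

v_0 = (1, 6, 2).
v_1 = A·v_0 = (6, 2, 0).
v_2 = A·v_1 = (1, 1, 3).
v_3 = A·v_2 = (4, 6, 4).
v_4 = A·v_3 = (1, 1, 0).

v_4 = (1, 1, 0)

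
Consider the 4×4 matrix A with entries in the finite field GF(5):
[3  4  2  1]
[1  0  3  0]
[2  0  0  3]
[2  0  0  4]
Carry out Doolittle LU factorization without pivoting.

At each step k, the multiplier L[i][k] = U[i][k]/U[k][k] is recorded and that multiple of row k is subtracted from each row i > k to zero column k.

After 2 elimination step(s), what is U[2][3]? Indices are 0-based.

k=0: U[0][0]=3
  eliminate (1,0): mult=2, new row 1: (0, 2, 4, 3); set L[1][0]=2
  eliminate (2,0): mult=4, new row 2: (0, 4, 2, 4); set L[2][0]=4
  eliminate (3,0): mult=4, new row 3: (0, 4, 2, 0); set L[3][0]=4
k=1: U[1][1]=2
  eliminate (2,1): mult=2, new row 2: (0, 0, 4, 3); set L[2][1]=2
  eliminate (3,1): mult=2, new row 3: (0, 0, 4, 4); set L[3][1]=2

U[2][3] = 3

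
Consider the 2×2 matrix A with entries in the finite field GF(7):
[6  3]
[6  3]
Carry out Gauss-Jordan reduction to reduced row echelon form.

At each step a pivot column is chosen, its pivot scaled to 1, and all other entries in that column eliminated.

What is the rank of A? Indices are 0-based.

pivot(0,0)=6: scale R0 → (1, 4)
  clear (1,0): R1 −= (6)R0 → (0, 0)
col 1: no nonzero at/below row 1; advance.

rank = 1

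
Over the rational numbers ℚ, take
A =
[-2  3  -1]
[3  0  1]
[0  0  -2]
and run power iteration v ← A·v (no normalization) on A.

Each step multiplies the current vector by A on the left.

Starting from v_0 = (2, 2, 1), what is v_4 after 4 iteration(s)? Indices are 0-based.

v_4 = (295, -137, 16)

v_0 = (2, 2, 1).
v_1 = A·v_0 = (1, 7, -2).
v_2 = A·v_1 = (21, 1, 4).
v_3 = A·v_2 = (-43, 67, -8).
v_4 = A·v_3 = (295, -137, 16).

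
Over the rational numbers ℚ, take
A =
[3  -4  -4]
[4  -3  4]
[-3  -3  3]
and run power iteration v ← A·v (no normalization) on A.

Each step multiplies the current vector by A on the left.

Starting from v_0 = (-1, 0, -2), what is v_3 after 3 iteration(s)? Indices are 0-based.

v_0 = (-1, 0, -2).
v_1 = A·v_0 = (5, -12, -3).
v_2 = A·v_1 = (75, 44, 12).
v_3 = A·v_2 = (1, 216, -321).

v_3 = (1, 216, -321)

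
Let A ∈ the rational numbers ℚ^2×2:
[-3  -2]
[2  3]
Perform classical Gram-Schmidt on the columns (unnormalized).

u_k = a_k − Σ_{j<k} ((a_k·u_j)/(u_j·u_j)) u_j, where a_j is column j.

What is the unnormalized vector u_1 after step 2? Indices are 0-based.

u_1 = (10/13, 15/13)

Step 1: u_0 = a_0 = (-3, 2).
Step 2: u_1 = a_1 − (12/13)·u_0 = (10/13, 15/13).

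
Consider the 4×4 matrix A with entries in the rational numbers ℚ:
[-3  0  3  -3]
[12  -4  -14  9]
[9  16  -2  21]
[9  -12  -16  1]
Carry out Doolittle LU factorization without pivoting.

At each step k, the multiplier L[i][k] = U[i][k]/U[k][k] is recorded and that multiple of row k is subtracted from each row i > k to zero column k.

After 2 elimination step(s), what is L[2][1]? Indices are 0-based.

Step 1: pivot at (0,0) is -3.
  row1 ← row1 − (-4)·row0  ⇒  L[1][0]=-4, U row1=(0, -4, -2, -3)
  row2 ← row2 − (-3)·row0  ⇒  L[2][0]=-3, U row2=(0, 16, 7, 12)
  row3 ← row3 − (-3)·row0  ⇒  L[3][0]=-3, U row3=(0, -12, -7, -8)
Step 2: pivot at (1,1) is -4.
  row2 ← row2 − (-4)·row1  ⇒  L[2][1]=-4, U row2=(0, 0, -1, 0)
  row3 ← row3 − (3)·row1  ⇒  L[3][1]=3, U row3=(0, 0, -1, 1)

L[2][1] = -4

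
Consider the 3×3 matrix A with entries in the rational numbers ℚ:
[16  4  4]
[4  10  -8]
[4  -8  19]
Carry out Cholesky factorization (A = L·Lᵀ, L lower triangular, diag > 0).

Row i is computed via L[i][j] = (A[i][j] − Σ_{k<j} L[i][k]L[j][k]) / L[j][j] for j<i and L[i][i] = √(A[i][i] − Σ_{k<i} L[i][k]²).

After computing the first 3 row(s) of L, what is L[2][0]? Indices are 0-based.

L[2][0] = 1

Step 1: L[0][0] = √(16) = 4.
  L[1][0] = (4) / L[0][0] = 1.
Step 2: L[1][1] = √(9) = 3.
  L[2][0] = (4) / L[0][0] = 1.
  L[2][1] = (-9) / L[1][1] = -3.
Step 3: L[2][2] = √(9) = 3.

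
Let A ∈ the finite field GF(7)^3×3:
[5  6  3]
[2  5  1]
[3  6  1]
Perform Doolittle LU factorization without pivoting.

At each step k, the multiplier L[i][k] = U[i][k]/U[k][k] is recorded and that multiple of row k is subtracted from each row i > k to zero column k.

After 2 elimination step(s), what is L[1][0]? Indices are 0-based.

L[1][0] = 6

k=0: U[0][0]=5
  eliminate (1,0): mult=6, new row 1: (0, 4, 4); set L[1][0]=6
  eliminate (2,0): mult=2, new row 2: (0, 1, 2); set L[2][0]=2
k=1: U[1][1]=4
  eliminate (2,1): mult=2, new row 2: (0, 0, 1); set L[2][1]=2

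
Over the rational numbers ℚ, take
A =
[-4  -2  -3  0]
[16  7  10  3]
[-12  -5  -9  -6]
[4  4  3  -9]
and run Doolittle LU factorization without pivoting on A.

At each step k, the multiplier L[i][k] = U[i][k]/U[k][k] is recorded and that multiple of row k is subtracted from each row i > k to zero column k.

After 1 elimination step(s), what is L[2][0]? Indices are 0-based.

Step 1: pivot at (0,0) is -4.
  row1 ← row1 − (-4)·row0  ⇒  L[1][0]=-4, U row1=(0, -1, -2, 3)
  row2 ← row2 − (3)·row0  ⇒  L[2][0]=3, U row2=(0, 1, 0, -6)
  row3 ← row3 − (-1)·row0  ⇒  L[3][0]=-1, U row3=(0, 2, 0, -9)

L[2][0] = 3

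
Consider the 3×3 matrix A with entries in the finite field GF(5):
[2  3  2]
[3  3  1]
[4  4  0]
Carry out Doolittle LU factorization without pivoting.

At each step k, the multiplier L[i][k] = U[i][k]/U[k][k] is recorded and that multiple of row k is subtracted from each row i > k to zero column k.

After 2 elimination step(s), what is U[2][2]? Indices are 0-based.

k=0: U[0][0]=2
  eliminate (1,0): mult=4, new row 1: (0, 1, 3); set L[1][0]=4
  eliminate (2,0): mult=2, new row 2: (0, 3, 1); set L[2][0]=2
k=1: U[1][1]=1
  eliminate (2,1): mult=3, new row 2: (0, 0, 2); set L[2][1]=3

U[2][2] = 2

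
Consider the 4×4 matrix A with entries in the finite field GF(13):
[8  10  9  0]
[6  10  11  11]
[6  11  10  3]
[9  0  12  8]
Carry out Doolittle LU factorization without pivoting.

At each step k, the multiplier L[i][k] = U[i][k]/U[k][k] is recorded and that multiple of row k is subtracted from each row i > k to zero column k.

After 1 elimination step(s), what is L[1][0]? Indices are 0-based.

L[1][0] = 4

k=0: U[0][0]=8
  eliminate (1,0): mult=4, new row 1: (0, 9, 1, 11); set L[1][0]=4
  eliminate (2,0): mult=4, new row 2: (0, 10, 0, 3); set L[2][0]=4
  eliminate (3,0): mult=6, new row 3: (0, 5, 10, 8); set L[3][0]=6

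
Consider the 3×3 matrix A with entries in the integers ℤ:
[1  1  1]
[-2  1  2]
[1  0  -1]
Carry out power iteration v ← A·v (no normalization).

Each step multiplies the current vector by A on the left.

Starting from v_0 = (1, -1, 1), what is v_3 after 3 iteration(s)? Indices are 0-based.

v_3 = (-2, -1, -1)

v_0 = (1, -1, 1).
v_1 = A·v_0 = (1, -1, 0).
v_2 = A·v_1 = (0, -3, 1).
v_3 = A·v_2 = (-2, -1, -1).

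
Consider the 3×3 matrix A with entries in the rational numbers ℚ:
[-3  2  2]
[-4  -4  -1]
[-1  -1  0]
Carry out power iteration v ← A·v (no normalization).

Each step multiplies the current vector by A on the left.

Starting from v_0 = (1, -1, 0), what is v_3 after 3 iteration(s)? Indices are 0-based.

v_0 = (1, -1, 0).
v_1 = A·v_0 = (-5, 0, 0).
v_2 = A·v_1 = (15, 20, 5).
v_3 = A·v_2 = (5, -145, -35).

v_3 = (5, -145, -35)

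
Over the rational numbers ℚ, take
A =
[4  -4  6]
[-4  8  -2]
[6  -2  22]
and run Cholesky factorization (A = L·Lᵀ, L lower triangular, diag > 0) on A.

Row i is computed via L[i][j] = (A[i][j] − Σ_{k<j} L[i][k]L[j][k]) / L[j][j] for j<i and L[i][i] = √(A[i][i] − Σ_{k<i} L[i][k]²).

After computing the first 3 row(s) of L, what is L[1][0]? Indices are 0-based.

Step 1: L[0][0] = √(4) = 2.
  L[1][0] = (-4) / L[0][0] = -2.
Step 2: L[1][1] = √(4) = 2.
  L[2][0] = (6) / L[0][0] = 3.
  L[2][1] = (4) / L[1][1] = 2.
Step 3: L[2][2] = √(9) = 3.

L[1][0] = -2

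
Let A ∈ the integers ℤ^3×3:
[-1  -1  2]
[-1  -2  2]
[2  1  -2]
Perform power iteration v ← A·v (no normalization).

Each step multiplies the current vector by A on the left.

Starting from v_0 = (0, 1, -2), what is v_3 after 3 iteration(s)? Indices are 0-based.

v_0 = (0, 1, -2).
v_1 = A·v_0 = (-5, -6, 5).
v_2 = A·v_1 = (21, 27, -26).
v_3 = A·v_2 = (-100, -127, 121).

v_3 = (-100, -127, 121)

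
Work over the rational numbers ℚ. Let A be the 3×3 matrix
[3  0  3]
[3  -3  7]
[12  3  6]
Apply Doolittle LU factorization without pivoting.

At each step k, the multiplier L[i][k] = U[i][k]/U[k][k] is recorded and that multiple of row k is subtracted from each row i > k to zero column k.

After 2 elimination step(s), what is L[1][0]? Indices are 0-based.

k=0: U[0][0]=3
  eliminate (1,0): mult=1, new row 1: (0, -3, 4); set L[1][0]=1
  eliminate (2,0): mult=4, new row 2: (0, 3, -6); set L[2][0]=4
k=1: U[1][1]=-3
  eliminate (2,1): mult=-1, new row 2: (0, 0, -2); set L[2][1]=-1

L[1][0] = 1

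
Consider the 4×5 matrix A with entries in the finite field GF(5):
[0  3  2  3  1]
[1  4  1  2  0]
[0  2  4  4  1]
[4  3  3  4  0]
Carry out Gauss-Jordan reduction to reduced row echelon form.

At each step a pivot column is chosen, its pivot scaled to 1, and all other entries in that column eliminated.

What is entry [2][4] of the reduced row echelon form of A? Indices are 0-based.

step 1: exchange rows 0,1
step 1: normalize row 0 (÷1) = (1, 4, 1, 2, 0)
  row 3: subtract 4×row0 = (0, 2, 4, 1, 0)
step 2: normalize row 1 (÷3) = (0, 1, 4, 1, 2)
  row 0: subtract 4×row1 = (1, 0, 0, 3, 2)
  row 2: subtract 2×row1 = (0, 0, 1, 2, 2)
  row 3: subtract 2×row1 = (0, 0, 1, 4, 1)
step 3: normalize row 2 (÷1) = (0, 0, 1, 2, 2)
  row 1: subtract 4×row2 = (0, 1, 0, 3, 4)
  row 3: subtract 1×row2 = (0, 0, 0, 2, 4)
step 4: normalize row 3 (÷2) = (0, 0, 0, 1, 2)
  row 0: subtract 3×row3 = (1, 0, 0, 0, 1)
  row 1: subtract 3×row3 = (0, 1, 0, 0, 3)
  row 2: subtract 2×row3 = (0, 0, 1, 0, 3)

M[2][4] = 3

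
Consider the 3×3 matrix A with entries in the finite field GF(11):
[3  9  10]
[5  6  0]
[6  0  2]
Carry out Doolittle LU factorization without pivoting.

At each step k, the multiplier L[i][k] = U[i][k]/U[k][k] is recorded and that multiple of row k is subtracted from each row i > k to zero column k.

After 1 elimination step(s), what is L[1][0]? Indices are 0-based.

[col 0] pivot 3
  R1 -= 9*R0 → (0, 2, 9)  (L[1][0] := 9)
  R2 -= 2*R0 → (0, 4, 4)  (L[2][0] := 2)

L[1][0] = 9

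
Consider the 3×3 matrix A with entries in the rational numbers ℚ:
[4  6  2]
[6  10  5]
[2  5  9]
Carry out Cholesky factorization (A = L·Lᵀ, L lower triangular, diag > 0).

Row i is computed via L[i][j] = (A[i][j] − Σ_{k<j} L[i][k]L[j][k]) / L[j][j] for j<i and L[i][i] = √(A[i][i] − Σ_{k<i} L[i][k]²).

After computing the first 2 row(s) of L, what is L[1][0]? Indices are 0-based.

Step 1: L[0][0] = √(4) = 2.
  L[1][0] = (6) / L[0][0] = 3.
Step 2: L[1][1] = √(1) = 1.

L[1][0] = 3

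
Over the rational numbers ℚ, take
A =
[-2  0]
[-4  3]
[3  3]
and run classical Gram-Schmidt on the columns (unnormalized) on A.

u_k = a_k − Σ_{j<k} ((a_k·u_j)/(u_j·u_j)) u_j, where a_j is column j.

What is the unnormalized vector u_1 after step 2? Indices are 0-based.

Step 1: u_0 = a_0 = (-2, -4, 3).
Step 2: u_1 = a_1 − (-3/29)·u_0 = (-6/29, 75/29, 96/29).

u_1 = (-6/29, 75/29, 96/29)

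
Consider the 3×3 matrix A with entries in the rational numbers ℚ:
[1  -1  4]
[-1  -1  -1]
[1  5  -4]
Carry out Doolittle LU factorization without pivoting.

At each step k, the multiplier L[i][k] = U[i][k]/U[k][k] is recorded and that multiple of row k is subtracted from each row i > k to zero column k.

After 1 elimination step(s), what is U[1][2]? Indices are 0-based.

U[1][2] = 3

Step 1: pivot at (0,0) is 1.
  row1 ← row1 − (-1)·row0  ⇒  L[1][0]=-1, U row1=(0, -2, 3)
  row2 ← row2 − (1)·row0  ⇒  L[2][0]=1, U row2=(0, 6, -8)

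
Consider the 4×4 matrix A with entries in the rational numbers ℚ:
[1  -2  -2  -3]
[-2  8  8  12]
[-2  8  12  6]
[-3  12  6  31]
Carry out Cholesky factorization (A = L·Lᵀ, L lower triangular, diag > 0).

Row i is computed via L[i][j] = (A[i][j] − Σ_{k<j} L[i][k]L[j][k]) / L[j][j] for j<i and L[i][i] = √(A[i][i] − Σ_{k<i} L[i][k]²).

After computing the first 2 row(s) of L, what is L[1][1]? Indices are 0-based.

L[1][1] = 2

Step 1: L[0][0] = √(1) = 1.
  L[1][0] = (-2) / L[0][0] = -2.
Step 2: L[1][1] = √(4) = 2.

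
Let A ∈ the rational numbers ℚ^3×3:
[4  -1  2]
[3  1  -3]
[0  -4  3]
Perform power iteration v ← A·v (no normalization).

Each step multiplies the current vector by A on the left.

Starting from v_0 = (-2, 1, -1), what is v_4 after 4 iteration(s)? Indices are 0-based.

v_4 = (-767, -902, 623)

v_0 = (-2, 1, -1).
v_1 = A·v_0 = (-11, -2, -7).
v_2 = A·v_1 = (-56, -14, -13).
v_3 = A·v_2 = (-236, -143, 17).
v_4 = A·v_3 = (-767, -902, 623).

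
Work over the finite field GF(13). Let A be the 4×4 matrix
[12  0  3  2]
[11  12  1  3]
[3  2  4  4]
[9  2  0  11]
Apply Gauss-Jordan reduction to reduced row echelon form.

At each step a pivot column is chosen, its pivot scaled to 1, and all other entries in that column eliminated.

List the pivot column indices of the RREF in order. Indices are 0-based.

pivot columns: 0, 1, 2, 3

step 1: normalize row 0 (÷12) = (1, 0, 10, 11)
  row 1: subtract 11×row0 = (0, 12, 8, 12)
  row 2: subtract 3×row0 = (0, 2, 0, 10)
  row 3: subtract 9×row0 = (0, 2, 1, 3)
step 2: normalize row 1 (÷12) = (0, 1, 5, 1)
  row 2: subtract 2×row1 = (0, 0, 3, 8)
  row 3: subtract 2×row1 = (0, 0, 4, 1)
step 3: normalize row 2 (÷3) = (0, 0, 1, 7)
  row 0: subtract 10×row2 = (1, 0, 0, 6)
  row 1: subtract 5×row2 = (0, 1, 0, 5)
  row 3: subtract 4×row2 = (0, 0, 0, 12)
step 4: normalize row 3 (÷12) = (0, 0, 0, 1)
  row 0: subtract 6×row3 = (1, 0, 0, 0)
  row 1: subtract 5×row3 = (0, 1, 0, 0)
  row 2: subtract 7×row3 = (0, 0, 1, 0)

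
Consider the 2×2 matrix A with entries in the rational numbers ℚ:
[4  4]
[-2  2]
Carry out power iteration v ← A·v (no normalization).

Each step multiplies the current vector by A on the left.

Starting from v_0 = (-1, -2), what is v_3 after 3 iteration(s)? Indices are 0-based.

v_0 = (-1, -2).
v_1 = A·v_0 = (-12, -2).
v_2 = A·v_1 = (-56, 20).
v_3 = A·v_2 = (-144, 152).

v_3 = (-144, 152)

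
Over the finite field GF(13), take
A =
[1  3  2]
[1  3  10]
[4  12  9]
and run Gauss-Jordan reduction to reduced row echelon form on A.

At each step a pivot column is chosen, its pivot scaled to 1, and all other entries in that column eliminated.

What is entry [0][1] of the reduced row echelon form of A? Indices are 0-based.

pivot(0,0)=1: scale R0 → (1, 3, 2)
  clear (1,0): R1 −= (1)R0 → (0, 0, 8)
  clear (2,0): R2 −= (4)R0 → (0, 0, 1)
col 1: no nonzero at/below row 1; advance.
pivot(1,2)=8: scale R1 → (0, 0, 1)
  clear (0,2): R0 −= (2)R1 → (1, 3, 0)
  clear (2,2): R2 −= (1)R1 → (0, 0, 0)

M[0][1] = 3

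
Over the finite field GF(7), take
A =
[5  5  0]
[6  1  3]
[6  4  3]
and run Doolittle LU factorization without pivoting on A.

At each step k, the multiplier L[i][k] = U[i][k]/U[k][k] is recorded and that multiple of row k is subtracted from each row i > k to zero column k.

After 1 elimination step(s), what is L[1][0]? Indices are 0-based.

[col 0] pivot 5
  R1 -= 4*R0 → (0, 2, 3)  (L[1][0] := 4)
  R2 -= 4*R0 → (0, 5, 3)  (L[2][0] := 4)

L[1][0] = 4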